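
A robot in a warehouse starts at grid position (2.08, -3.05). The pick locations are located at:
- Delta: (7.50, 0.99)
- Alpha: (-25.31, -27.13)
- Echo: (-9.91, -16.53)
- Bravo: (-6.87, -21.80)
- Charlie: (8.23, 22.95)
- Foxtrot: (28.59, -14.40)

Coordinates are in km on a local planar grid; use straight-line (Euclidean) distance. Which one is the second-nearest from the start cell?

Distance to each, sorted:
Delta: 6.8 km
Echo: 18.0 km
Bravo: 20.8 km
Charlie: 26.7 km
Foxtrot: 28.8 km
Alpha: 36.5 km
The second-nearest is Echo at 18.0 km.

Echo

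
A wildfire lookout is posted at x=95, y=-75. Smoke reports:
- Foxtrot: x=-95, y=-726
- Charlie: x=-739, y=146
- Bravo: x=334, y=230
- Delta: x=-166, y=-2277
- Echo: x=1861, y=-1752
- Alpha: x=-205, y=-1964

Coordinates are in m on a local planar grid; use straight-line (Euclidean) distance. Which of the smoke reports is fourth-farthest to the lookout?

Charlie

Distances from the lookout (x=95, y=-75):
Echo: 2435.4 m
Delta: 2217.4 m
Alpha: 1912.7 m
Charlie: 862.8 m
Foxtrot: 678.2 m
Bravo: 387.5 m
The fourth-farthest is Charlie at 862.8 m.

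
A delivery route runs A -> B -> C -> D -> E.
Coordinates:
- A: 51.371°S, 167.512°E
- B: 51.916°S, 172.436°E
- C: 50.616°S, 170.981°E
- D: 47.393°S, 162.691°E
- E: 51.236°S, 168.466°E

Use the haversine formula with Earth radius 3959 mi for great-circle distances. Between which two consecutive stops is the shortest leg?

B–C

Leg distances:
A→B: 214.4 mi
B→C: 109.7 mi
C→D: 436.4 mi
D→E: 371.5 mi
The shortest leg is B–C at 109.7 mi.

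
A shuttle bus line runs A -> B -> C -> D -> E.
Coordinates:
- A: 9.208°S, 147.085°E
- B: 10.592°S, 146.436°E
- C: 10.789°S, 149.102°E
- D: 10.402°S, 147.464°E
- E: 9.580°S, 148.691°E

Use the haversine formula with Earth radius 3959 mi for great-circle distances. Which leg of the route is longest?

B–C

Leg distances:
A→B: 105.3 mi
B→C: 181.5 mi
C→D: 114.4 mi
D→E: 101.0 mi
The longest leg is B–C at 181.5 mi.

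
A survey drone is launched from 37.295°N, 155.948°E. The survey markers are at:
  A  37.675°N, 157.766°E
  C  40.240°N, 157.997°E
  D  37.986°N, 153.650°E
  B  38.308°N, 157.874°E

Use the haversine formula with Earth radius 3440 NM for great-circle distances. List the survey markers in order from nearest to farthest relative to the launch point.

Distance from the launch point at 37.295°N, 155.948°E to each:
A 37.675°N, 157.766°E: 89.6 NM
B 38.308°N, 157.874°E: 109.8 NM
D 37.986°N, 153.650°E: 116.9 NM
C 40.240°N, 157.997°E: 201.1 NM

A, B, D, C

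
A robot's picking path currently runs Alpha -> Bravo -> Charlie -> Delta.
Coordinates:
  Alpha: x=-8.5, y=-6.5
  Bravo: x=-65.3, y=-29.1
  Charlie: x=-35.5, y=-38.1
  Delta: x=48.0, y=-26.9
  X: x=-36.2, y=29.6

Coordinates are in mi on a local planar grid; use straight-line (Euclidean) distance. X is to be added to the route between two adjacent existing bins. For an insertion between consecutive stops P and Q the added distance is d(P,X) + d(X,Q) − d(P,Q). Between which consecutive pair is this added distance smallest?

Added distance for inserting X between each consecutive pair:
Alpha–Bravo: 49.9 mi
Bravo–Charlie: 102.1 mi
Charlie–Delta: 84.9 mi
Smallest added distance is 49.9 mi, inserting between Alpha and Bravo.

between Alpha and Bravo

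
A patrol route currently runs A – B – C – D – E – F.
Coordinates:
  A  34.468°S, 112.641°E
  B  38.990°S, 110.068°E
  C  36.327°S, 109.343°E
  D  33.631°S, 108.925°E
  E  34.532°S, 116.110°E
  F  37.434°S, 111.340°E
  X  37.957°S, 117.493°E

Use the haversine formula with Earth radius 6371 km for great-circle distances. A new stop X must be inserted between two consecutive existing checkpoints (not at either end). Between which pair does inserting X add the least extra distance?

Added distance for inserting X between each consecutive pair:
A–B: 686.7 km
B–C: 1097.9 km
C–D: 1352.0 km
D–E: 641.1 km
E–F: 408.1 km
Smallest added distance is 408.1 km, inserting between E and F.

between E and F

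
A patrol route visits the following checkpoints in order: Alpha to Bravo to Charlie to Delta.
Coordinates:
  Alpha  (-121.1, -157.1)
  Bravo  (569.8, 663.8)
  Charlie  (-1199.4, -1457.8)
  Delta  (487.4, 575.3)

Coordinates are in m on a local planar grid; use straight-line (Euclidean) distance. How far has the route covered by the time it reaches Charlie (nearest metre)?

3835 m

Leg distances:
Alpha→Bravo: 1072.9 m  (cumulative 1072.9 m)
Bravo→Charlie: 2762.5 m  (cumulative 3835.4 m)
Cumulative distance at Charlie ≈ 3835 m.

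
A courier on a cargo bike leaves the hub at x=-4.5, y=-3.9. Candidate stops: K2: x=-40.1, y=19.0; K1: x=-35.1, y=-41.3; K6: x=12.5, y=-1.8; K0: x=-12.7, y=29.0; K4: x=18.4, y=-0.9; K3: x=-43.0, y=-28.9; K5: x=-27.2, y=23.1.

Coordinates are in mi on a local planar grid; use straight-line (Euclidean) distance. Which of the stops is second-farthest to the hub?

K3

Distance to each, sorted:
K1: 48.3 mi
K3: 45.9 mi
K2: 42.3 mi
K5: 35.3 mi
K0: 33.9 mi
K4: 23.1 mi
K6: 17.1 mi
The second-farthest is K3 at 45.9 mi.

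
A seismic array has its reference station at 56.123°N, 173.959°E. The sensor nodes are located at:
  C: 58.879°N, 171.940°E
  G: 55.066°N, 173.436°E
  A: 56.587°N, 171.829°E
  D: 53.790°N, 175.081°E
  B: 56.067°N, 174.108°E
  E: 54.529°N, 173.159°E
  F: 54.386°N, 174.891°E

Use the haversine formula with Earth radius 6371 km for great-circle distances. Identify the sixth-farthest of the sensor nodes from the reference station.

G

Distances from the reference station (56.123°N, 173.959°E):
C: 329.3 km
D: 269.1 km
F: 202.0 km
E: 184.3 km
A: 141.0 km
G: 122.0 km
B: 11.1 km
The sixth-farthest is G at 122.0 km.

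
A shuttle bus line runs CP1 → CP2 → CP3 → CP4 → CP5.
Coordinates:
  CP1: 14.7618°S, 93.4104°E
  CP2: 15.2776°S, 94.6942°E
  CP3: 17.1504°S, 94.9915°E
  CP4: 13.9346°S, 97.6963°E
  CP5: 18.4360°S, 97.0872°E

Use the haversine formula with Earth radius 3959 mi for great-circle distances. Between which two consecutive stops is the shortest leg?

Leg distances:
CP1→CP2: 92.8 mi
CP2→CP3: 130.9 mi
CP3→CP4: 286.0 mi
CP4→CP5: 313.6 mi
The shortest leg is CP1–CP2 at 92.8 mi.

CP1–CP2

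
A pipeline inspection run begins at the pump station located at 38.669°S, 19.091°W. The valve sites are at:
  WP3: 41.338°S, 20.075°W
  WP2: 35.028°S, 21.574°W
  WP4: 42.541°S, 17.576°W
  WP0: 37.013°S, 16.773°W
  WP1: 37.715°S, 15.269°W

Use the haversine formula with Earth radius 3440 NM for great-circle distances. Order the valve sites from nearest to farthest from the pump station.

Computing each great-circle distance from 38.669°S, 19.091°W:
WP0 37.013°S, 16.773°W: 148.2 NM
WP3 41.338°S, 20.075°W: 166.5 NM
WP1 37.715°S, 15.269°W: 189.2 NM
WP4 42.541°S, 17.576°W: 242.5 NM
WP2 35.028°S, 21.574°W: 249.0 NM

WP0, WP3, WP1, WP4, WP2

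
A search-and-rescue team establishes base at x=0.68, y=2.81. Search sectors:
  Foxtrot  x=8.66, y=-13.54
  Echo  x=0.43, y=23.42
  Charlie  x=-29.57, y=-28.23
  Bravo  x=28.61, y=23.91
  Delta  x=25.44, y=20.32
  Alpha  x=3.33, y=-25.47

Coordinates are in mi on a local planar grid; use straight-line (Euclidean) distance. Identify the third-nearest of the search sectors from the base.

Alpha

Distances from the base (x=0.68, y=2.81):
Foxtrot: 18.2 mi
Echo: 20.6 mi
Alpha: 28.4 mi
Delta: 30.3 mi
Bravo: 35.0 mi
Charlie: 43.3 mi
The third-nearest is Alpha at 28.4 mi.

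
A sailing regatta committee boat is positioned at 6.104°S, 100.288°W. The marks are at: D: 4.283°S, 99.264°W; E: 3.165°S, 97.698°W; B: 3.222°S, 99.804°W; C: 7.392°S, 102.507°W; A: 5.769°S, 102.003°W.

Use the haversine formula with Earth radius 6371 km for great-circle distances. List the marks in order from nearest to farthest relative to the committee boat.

Computing each great-circle distance from 6.104°S, 100.288°W:
A 5.769°S, 102.003°W: 193.3 km
D 4.283°S, 99.264°W: 232.1 km
C 7.392°S, 102.507°W: 283.8 km
B 3.222°S, 99.804°W: 324.9 km
E 3.165°S, 97.698°W: 434.9 km

A, D, C, B, E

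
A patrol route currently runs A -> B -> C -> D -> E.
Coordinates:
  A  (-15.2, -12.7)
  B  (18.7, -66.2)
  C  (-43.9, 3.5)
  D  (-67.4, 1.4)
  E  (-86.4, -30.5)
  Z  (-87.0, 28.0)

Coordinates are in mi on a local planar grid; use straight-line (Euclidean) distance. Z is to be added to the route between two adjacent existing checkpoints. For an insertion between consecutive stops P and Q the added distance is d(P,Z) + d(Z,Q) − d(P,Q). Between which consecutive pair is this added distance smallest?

between D and E

Added distance for inserting Z between each consecutive pair:
A–B: 160.8 mi
B–C: 97.5 mi
C–D: 59.0 mi
D–E: 54.4 mi
Smallest added distance is 54.4 mi, inserting between D and E.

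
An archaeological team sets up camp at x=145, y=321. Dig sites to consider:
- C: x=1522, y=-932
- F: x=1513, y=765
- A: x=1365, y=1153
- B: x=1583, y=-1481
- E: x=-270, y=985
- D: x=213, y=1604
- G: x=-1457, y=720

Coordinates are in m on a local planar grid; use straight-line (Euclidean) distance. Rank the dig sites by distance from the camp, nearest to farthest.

E, D, F, A, G, C, B

Distances from the camp:
E x=-270, y=985: 783.0 m
D x=213, y=1604: 1284.8 m
F x=1513, y=765: 1438.2 m
A x=1365, y=1153: 1476.7 m
G x=-1457, y=720: 1650.9 m
C x=1522, y=-932: 1861.8 m
B x=1583, y=-1481: 2305.4 m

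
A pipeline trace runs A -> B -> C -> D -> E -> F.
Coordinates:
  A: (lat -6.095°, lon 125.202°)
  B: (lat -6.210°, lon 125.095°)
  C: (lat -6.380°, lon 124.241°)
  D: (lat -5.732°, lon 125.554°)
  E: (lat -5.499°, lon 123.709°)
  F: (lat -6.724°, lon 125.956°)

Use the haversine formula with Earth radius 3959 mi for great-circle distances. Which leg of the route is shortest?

A–B

Leg distances:
A→B: 10.8 mi
B→C: 59.8 mi
C→D: 100.7 mi
D→E: 127.9 mi
E→F: 176.1 mi
The shortest leg is A–B at 10.8 mi.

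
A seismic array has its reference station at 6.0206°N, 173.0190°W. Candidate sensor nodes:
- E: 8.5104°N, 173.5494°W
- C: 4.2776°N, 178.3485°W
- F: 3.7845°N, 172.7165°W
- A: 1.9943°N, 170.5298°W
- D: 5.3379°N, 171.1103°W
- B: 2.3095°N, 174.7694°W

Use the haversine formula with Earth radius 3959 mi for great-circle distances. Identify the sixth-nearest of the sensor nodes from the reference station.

Distance to each, sorted:
D: 139.5 mi
F: 155.9 mi
E: 175.8 mi
B: 283.4 mi
A: 326.8 mi
C: 386.0 mi
The sixth-nearest is C at 386.0 mi.

C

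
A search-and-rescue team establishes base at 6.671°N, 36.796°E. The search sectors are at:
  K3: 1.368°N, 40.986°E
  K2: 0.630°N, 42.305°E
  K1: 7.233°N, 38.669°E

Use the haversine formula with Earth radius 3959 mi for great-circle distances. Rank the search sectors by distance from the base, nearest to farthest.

K1, K3, K2

Computing each great-circle distance from 6.671°N, 36.796°E:
K1 7.233°N, 38.669°E: 134.2 mi
K3 1.368°N, 40.986°E: 466.5 mi
K2 0.630°N, 42.305°E: 564.3 mi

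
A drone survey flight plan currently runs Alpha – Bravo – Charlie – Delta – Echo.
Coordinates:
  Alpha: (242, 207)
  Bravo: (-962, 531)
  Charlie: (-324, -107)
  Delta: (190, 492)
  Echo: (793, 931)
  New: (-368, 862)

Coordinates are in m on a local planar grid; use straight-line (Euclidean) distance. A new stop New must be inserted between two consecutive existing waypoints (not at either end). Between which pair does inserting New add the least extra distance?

Added distance for inserting New between each consecutive pair:
Alpha–Bravo: 328.2 m
Bravo–Charlie: 747.7 m
Charlie–Delta: 850.2 m
Delta–Echo: 1086.7 m
Smallest added distance is 328.2 m, inserting between Alpha and Bravo.

between Alpha and Bravo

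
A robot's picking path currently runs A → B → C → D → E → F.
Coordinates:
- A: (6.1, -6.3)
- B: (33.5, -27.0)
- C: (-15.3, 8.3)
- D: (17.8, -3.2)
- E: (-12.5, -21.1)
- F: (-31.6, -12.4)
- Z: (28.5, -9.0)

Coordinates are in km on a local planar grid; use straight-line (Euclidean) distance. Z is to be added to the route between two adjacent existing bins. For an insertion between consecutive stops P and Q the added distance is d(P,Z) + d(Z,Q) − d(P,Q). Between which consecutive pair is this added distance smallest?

Added distance for inserting Z between each consecutive pair:
A–B: 6.9 km
B–C: 5.5 km
C–D: 24.2 km
D–E: 19.7 km
E–F: 82.0 km
Smallest added distance is 5.5 km, inserting between B and C.

between B and C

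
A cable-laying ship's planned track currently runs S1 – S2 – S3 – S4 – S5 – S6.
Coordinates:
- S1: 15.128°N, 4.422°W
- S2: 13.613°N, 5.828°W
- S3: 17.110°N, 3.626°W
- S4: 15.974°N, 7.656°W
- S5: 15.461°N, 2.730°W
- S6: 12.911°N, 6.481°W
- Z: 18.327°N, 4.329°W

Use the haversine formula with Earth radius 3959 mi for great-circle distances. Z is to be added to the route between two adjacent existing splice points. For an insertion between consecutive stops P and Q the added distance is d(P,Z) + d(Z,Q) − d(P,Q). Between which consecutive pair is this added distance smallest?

between S3 and S4

Added distance for inserting Z between each consecutive pair:
S1–S2: 421.0 mi
S2–S3: 153.9 mi
S3–S4: 91.0 mi
S4–S5: 168.2 mi
S5–S6: 318.3 mi
Smallest added distance is 91.0 mi, inserting between S3 and S4.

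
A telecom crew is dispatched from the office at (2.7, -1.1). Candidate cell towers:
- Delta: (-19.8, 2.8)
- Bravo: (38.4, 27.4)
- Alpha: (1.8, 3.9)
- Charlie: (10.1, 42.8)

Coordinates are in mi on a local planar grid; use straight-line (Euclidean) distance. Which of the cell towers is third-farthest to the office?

Distances from the office ((2.7, -1.1)):
Bravo: 45.7 mi
Charlie: 44.5 mi
Delta: 22.8 mi
Alpha: 5.1 mi
The third-farthest is Delta at 22.8 mi.

Delta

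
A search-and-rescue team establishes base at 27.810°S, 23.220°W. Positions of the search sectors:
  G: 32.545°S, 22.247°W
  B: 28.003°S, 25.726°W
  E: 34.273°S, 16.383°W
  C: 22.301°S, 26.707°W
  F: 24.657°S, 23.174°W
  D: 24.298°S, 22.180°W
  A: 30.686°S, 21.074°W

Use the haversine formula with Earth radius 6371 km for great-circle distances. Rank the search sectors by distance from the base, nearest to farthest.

B, F, A, D, G, C, E

Computing each great-circle distance from 27.810°S, 23.220°W:
B 28.003°S, 25.726°W: 247.2 km
F 24.657°S, 23.174°W: 350.6 km
A 30.686°S, 21.074°W: 381.6 km
D 24.298°S, 22.180°W: 404.1 km
G 32.545°S, 22.247°W: 534.7 km
C 22.301°S, 26.707°W: 706.0 km
E 34.273°S, 16.383°W: 969.4 km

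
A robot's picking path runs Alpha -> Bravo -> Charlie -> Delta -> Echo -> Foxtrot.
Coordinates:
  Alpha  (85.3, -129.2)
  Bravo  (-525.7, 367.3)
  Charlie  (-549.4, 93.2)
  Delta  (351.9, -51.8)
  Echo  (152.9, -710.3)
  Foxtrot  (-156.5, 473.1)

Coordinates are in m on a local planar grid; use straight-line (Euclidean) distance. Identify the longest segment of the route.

Echo–Foxtrot

Leg distances:
Alpha→Bravo: 787.3 m
Bravo→Charlie: 275.1 m
Charlie→Delta: 912.9 m
Delta→Echo: 687.9 m
Echo→Foxtrot: 1223.2 m
The longest leg is Echo–Foxtrot at 1223.2 m.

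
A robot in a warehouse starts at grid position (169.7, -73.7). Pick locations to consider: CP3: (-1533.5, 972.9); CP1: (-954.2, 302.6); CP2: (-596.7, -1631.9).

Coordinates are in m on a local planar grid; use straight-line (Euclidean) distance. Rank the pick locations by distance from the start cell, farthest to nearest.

CP3, CP2, CP1

Distance from the start cell at (169.7, -73.7) to each:
CP3 (-1533.5, 972.9): 1999.1 m
CP2 (-596.7, -1631.9): 1736.5 m
CP1 (-954.2, 302.6): 1185.2 m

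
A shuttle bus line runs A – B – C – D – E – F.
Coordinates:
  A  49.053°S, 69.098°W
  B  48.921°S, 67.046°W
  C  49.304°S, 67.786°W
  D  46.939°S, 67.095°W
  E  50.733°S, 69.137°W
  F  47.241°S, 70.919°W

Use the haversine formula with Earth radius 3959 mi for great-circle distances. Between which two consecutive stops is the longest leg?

D–E

Leg distances:
A→B: 93.5 mi
B→C: 42.7 mi
C→D: 166.5 mi
D→E: 278.1 mi
E→F: 254.4 mi
The longest leg is D–E at 278.1 mi.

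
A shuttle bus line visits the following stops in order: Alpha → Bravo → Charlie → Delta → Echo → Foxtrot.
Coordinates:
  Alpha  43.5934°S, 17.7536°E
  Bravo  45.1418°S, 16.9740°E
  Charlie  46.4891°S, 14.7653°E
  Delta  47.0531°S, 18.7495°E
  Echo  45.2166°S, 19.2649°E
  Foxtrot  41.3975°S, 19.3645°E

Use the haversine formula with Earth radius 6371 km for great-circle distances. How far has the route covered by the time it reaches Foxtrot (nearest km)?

Leg distances:
Alpha→Bravo: 183.0 km  (cumulative 183.0 km)
Bravo→Charlie: 227.5 km  (cumulative 410.4 km)
Charlie→Delta: 309.8 km  (cumulative 720.3 km)
Delta→Echo: 208.0 km  (cumulative 928.3 km)
Echo→Foxtrot: 424.7 km  (cumulative 1353.0 km)
Cumulative distance at Foxtrot ≈ 1353 km.

1353 km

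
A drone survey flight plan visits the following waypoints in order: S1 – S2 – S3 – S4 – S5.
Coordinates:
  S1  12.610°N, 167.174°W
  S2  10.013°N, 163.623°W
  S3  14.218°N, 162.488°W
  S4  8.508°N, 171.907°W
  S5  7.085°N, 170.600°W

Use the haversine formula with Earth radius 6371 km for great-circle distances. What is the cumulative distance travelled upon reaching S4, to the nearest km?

Leg distances:
S1→S2: 483.0 km  (cumulative 483.0 km)
S2→S3: 483.6 km  (cumulative 966.6 km)
S3→S4: 1206.8 km  (cumulative 2173.4 km)
Cumulative distance at S4 ≈ 2173 km.

2173 km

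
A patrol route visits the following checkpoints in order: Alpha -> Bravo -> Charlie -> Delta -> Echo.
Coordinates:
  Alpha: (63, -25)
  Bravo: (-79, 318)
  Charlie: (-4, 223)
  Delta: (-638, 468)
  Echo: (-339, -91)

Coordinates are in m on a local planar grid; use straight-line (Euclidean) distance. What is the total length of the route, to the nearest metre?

Leg distances:
Alpha→Bravo: 371.2 m  (cumulative 371.2 m)
Bravo→Charlie: 121.0 m  (cumulative 492.3 m)
Charlie→Delta: 679.7 m  (cumulative 1172.0 m)
Delta→Echo: 633.9 m  (cumulative 1805.9 m)
Total route length ≈ 1806 m.

1806 m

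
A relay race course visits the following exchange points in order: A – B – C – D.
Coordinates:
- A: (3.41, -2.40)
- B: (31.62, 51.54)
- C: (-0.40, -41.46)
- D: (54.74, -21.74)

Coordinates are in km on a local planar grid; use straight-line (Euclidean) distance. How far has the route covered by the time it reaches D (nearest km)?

218 km

Leg distances:
A→B: 60.9 km  (cumulative 60.9 km)
B→C: 98.4 km  (cumulative 159.2 km)
C→D: 58.6 km  (cumulative 217.8 km)
Cumulative distance at D ≈ 218 km.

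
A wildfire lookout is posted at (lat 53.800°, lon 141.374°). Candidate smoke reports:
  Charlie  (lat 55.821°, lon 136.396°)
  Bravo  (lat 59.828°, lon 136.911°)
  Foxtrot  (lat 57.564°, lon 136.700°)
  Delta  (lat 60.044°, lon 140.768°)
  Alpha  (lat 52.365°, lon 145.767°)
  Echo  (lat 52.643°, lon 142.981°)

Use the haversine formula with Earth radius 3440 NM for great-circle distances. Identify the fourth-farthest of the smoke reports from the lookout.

Distances from the lookout ((lat 53.800°, lon 141.374°)):
Bravo: 390.3 NM
Delta: 375.4 NM
Foxtrot: 275.7 NM
Charlie: 210.6 NM
Alpha: 180.3 NM
Echo: 90.3 NM
The fourth-farthest is Charlie at 210.6 NM.

Charlie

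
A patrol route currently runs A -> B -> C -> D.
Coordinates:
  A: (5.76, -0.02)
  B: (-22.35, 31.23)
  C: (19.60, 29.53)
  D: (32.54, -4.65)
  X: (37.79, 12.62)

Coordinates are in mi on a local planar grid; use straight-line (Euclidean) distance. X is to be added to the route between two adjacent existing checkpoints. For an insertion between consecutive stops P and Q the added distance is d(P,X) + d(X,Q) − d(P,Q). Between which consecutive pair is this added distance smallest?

between C and D

Added distance for inserting X between each consecutive pair:
A–B: 55.4 mi
B–C: 45.8 mi
C–D: 6.3 mi
Smallest added distance is 6.3 mi, inserting between C and D.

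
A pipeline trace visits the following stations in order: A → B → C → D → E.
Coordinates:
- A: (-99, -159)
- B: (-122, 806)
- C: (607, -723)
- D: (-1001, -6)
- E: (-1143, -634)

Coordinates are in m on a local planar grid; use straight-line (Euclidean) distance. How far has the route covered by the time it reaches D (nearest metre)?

Leg distances:
A→B: 965.3 m  (cumulative 965.3 m)
B→C: 1693.9 m  (cumulative 2659.2 m)
C→D: 1760.6 m  (cumulative 4419.8 m)
Cumulative distance at D ≈ 4420 m.

4420 m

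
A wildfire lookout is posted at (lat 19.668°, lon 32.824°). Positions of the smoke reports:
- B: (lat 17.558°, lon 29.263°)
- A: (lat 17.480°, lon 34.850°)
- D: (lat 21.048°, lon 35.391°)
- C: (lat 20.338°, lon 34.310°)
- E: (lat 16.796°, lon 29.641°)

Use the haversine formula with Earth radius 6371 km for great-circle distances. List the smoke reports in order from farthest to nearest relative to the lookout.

E, B, A, D, C

Distance from the lookout at (lat 19.668°, lon 32.824°) to each:
E (lat 16.796°, lon 29.641°): 463.6 km
B (lat 17.558°, lon 29.263°): 442.5 km
A (lat 17.480°, lon 34.850°): 323.7 km
D (lat 21.048°, lon 35.391°): 308.5 km
C (lat 20.338°, lon 34.310°): 172.2 km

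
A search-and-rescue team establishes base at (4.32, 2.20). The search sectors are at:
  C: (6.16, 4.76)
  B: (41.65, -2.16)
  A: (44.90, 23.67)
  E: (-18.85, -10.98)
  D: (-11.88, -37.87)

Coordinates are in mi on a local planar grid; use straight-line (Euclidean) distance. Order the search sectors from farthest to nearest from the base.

A, D, B, E, C

Distances from the base:
A (44.90, 23.67): 45.9 mi
D (-11.88, -37.87): 43.2 mi
B (41.65, -2.16): 37.6 mi
E (-18.85, -10.98): 26.7 mi
C (6.16, 4.76): 3.2 mi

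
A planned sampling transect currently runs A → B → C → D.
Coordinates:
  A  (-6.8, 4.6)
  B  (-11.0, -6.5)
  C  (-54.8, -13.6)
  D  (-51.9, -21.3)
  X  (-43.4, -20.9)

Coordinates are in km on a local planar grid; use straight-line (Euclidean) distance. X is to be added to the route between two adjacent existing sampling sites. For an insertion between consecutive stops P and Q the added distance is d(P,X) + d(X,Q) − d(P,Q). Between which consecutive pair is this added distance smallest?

Added distance for inserting X between each consecutive pair:
A–B: 68.2 km
B–C: 4.6 km
C–D: 13.8 km
Smallest added distance is 4.6 km, inserting between B and C.

between B and C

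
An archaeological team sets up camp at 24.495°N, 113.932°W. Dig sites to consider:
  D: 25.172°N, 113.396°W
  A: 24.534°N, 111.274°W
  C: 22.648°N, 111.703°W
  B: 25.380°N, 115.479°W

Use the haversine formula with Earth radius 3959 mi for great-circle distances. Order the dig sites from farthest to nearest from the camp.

C, A, B, D

Computing each great-circle distance from 24.495°N, 113.932°W:
C 22.648°N, 111.703°W: 190.3 mi
A 24.534°N, 111.274°W: 167.1 mi
B 25.380°N, 115.479°W: 114.6 mi
D 25.172°N, 113.396°W: 57.6 mi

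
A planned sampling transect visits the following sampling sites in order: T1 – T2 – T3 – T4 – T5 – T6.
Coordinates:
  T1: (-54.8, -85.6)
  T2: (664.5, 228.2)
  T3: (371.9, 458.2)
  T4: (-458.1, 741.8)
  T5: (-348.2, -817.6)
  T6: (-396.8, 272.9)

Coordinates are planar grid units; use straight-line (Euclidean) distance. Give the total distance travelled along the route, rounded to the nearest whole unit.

4689

Leg distances:
T1→T2: 784.8  (cumulative 784.8)
T2→T3: 372.2  (cumulative 1156.9)
T3→T4: 877.1  (cumulative 2034.1)
T4→T5: 1563.3  (cumulative 3597.3)
T5→T6: 1091.6  (cumulative 4688.9)
Total route length ≈ 4689.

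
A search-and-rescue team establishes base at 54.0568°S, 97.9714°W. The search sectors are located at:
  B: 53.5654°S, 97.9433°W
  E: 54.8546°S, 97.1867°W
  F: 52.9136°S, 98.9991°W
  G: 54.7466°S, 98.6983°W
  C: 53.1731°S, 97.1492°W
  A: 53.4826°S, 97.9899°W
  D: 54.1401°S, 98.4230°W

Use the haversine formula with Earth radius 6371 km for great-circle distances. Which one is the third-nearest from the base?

Distance to each, sorted:
D: 30.9 km
B: 54.7 km
A: 63.9 km
G: 90.0 km
E: 102.2 km
C: 112.2 km
F: 144.2 km
The third-nearest is A at 63.9 km.

A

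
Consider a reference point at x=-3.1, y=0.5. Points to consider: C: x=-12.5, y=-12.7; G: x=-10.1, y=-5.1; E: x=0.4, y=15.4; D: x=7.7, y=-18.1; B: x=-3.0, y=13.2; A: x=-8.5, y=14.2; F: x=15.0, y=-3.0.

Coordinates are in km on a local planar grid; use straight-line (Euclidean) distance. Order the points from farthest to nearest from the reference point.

D, F, C, E, A, B, G

Computing each straight-line distance from x=-3.1, y=0.5:
D x=7.7, y=-18.1: 21.5 km
F x=15.0, y=-3.0: 18.4 km
C x=-12.5, y=-12.7: 16.2 km
E x=0.4, y=15.4: 15.3 km
A x=-8.5, y=14.2: 14.7 km
B x=-3.0, y=13.2: 12.7 km
G x=-10.1, y=-5.1: 9.0 km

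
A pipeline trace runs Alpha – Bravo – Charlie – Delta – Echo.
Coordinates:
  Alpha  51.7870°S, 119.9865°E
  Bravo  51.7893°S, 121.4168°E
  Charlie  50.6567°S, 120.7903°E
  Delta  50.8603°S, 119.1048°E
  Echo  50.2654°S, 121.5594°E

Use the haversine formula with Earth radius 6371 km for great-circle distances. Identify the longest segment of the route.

Leg distances:
Alpha→Bravo: 98.4 km
Bravo→Charlie: 133.3 km
Charlie→Delta: 120.7 km
Delta→Echo: 185.6 km
The longest leg is Delta–Echo at 185.6 km.

Delta–Echo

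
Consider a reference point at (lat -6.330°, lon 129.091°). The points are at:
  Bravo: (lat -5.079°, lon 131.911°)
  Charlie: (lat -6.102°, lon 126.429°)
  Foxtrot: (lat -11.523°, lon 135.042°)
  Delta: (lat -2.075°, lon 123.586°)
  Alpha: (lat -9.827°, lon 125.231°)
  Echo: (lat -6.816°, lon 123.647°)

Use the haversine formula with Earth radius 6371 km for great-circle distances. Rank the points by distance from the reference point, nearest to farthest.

Computing each great-circle distance from (lat -6.330°, lon 129.091°):
Charlie (lat -6.102°, lon 126.429°): 295.4 km
Bravo (lat -5.079°, lon 131.911°): 341.6 km
Alpha (lat -9.827°, lon 125.231°): 576.0 km
Echo (lat -6.816°, lon 123.647°): 603.8 km
Delta (lat -2.075°, lon 123.586°): 772.2 km
Foxtrot (lat -11.523°, lon 135.042°): 872.0 km

Charlie, Bravo, Alpha, Echo, Delta, Foxtrot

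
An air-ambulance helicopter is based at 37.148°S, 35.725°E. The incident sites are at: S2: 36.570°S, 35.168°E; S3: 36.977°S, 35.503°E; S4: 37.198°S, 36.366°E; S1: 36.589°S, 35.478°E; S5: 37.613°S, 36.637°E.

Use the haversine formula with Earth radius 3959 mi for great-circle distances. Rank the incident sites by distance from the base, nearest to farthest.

Distance from the base at 37.148°S, 35.725°E to each:
S3 36.977°S, 35.503°E: 17.0 mi
S4 37.198°S, 36.366°E: 35.5 mi
S1 36.589°S, 35.478°E: 41.0 mi
S2 36.570°S, 35.168°E: 50.4 mi
S5 37.613°S, 36.637°E: 59.5 mi

S3, S4, S1, S2, S5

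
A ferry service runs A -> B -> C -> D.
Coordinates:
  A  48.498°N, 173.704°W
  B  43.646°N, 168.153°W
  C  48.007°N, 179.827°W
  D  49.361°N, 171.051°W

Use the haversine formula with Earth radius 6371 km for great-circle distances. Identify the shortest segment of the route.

C–D

Leg distances:
A→B: 688.4 km
B→C: 1024.8 km
C→D: 661.2 km
The shortest leg is C–D at 661.2 km.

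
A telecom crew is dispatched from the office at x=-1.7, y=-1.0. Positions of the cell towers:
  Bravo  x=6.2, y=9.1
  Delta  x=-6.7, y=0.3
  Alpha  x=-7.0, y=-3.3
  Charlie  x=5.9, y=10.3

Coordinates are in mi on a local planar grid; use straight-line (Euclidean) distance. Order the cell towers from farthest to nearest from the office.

Computing each straight-line distance from x=-1.7, y=-1.0:
Charlie x=5.9, y=10.3: 13.6 mi
Bravo x=6.2, y=9.1: 12.8 mi
Alpha x=-7.0, y=-3.3: 5.8 mi
Delta x=-6.7, y=0.3: 5.2 mi

Charlie, Bravo, Alpha, Delta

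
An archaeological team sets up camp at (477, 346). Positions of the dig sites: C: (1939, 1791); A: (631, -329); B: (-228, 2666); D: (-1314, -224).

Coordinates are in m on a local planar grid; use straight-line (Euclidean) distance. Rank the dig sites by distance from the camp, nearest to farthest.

A, D, C, B

Computing each straight-line distance from (477, 346):
A (631, -329): 692.3 m
D (-1314, -224): 1879.5 m
C (1939, 1791): 2055.6 m
B (-228, 2666): 2424.8 m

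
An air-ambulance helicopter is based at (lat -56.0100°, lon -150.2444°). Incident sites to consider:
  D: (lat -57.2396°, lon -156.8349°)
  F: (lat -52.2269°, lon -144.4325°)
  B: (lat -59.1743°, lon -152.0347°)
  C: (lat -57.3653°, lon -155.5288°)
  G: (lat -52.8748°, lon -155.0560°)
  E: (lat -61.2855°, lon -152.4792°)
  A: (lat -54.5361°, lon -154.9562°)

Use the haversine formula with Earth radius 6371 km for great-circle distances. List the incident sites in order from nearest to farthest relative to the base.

A, C, B, D, G, F, E

Computing each great-circle distance from (lat -56.0100°, lon -150.2444°):
A (lat -54.5361°, lon -154.9562°): 340.4 km
C (lat -57.3653°, lon -155.5288°): 356.0 km
B (lat -59.1743°, lon -152.0347°): 367.6 km
D (lat -57.2396°, lon -156.8349°): 425.5 km
G (lat -52.8748°, lon -155.0560°): 467.0 km
F (lat -52.2269°, lon -144.4325°): 565.7 km
E (lat -61.2855°, lon -152.4792°): 600.6 km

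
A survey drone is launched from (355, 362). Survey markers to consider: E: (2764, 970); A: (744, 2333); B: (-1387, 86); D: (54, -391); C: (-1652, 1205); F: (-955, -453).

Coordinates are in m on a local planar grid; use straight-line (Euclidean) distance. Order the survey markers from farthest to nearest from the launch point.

E, C, A, B, F, D

Distances from the launch point:
E (2764, 970): 2484.5 m
C (-1652, 1205): 2176.9 m
A (744, 2333): 2009.0 m
B (-1387, 86): 1763.7 m
F (-955, -453): 1542.8 m
D (54, -391): 810.9 m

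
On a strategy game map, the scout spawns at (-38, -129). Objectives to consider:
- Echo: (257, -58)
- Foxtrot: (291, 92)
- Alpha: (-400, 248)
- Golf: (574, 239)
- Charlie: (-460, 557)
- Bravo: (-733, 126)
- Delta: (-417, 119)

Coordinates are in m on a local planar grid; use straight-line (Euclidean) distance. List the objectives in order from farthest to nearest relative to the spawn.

Distance from the spawn at (-38, -129) to each:
Charlie (-460, 557): 805.4 m
Bravo (-733, 126): 740.3 m
Golf (574, 239): 714.1 m
Alpha (-400, 248): 522.7 m
Delta (-417, 119): 452.9 m
Foxtrot (291, 92): 396.3 m
Echo (257, -58): 303.4 m

Charlie, Bravo, Golf, Alpha, Delta, Foxtrot, Echo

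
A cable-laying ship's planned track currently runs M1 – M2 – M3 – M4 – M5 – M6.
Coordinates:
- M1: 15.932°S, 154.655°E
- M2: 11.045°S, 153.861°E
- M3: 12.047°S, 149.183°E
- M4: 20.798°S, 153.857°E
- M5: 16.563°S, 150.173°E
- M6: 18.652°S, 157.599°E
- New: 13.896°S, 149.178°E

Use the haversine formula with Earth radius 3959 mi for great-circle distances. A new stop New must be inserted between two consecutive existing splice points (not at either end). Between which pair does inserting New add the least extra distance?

Added distance for inserting New between each consecutive pair:
M1–M2: 422.2 mi
M2–M3: 175.9 mi
M3–M4: 16.4 mi
M4–M5: 384.6 mi
M5–M6: 333.8 mi
Smallest added distance is 16.4 mi, inserting between M3 and M4.

between M3 and M4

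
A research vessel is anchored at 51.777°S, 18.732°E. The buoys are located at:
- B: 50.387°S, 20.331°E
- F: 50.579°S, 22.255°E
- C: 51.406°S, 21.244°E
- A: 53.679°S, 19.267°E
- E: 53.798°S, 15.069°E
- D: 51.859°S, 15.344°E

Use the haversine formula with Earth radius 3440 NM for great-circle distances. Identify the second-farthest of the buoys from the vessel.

Distance to each, sorted:
E: 180.0 NM
F: 150.8 NM
D: 125.8 NM
A: 115.8 NM
B: 103.0 NM
C: 96.3 NM
The second-farthest is F at 150.8 NM.

F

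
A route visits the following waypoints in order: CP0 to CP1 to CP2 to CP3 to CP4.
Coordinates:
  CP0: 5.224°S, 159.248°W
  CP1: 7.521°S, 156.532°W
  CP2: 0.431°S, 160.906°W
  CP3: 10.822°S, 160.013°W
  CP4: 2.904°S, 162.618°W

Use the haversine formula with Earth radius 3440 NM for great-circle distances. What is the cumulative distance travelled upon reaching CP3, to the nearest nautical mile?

Leg distances:
CP0→CP1: 212.8 NM  (cumulative 212.8 NM)
CP1→CP2: 499.7 NM  (cumulative 712.5 NM)
CP2→CP3: 626.1 NM  (cumulative 1338.7 NM)
Cumulative distance at CP3 ≈ 1339 NM.

1339 NM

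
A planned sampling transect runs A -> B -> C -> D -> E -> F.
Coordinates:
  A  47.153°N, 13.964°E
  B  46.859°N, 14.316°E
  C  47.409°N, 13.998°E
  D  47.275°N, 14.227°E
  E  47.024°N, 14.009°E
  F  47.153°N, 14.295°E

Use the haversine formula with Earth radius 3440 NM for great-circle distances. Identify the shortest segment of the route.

Leg distances:
A→B: 22.8 NM
B→C: 35.5 NM
C→D: 12.3 NM
D→E: 17.5 NM
E→F: 14.0 NM
The shortest leg is C–D at 12.3 NM.

C–D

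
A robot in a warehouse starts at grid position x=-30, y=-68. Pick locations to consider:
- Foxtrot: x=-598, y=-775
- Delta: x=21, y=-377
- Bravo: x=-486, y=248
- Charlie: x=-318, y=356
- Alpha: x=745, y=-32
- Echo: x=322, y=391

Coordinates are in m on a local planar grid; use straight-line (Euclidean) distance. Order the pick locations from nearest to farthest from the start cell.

Delta, Charlie, Bravo, Echo, Alpha, Foxtrot

Computing each straight-line distance from x=-30, y=-68:
Delta x=21, y=-377: 313.2 m
Charlie x=-318, y=356: 512.6 m
Bravo x=-486, y=248: 554.8 m
Echo x=322, y=391: 578.4 m
Alpha x=745, y=-32: 775.8 m
Foxtrot x=-598, y=-775: 906.9 m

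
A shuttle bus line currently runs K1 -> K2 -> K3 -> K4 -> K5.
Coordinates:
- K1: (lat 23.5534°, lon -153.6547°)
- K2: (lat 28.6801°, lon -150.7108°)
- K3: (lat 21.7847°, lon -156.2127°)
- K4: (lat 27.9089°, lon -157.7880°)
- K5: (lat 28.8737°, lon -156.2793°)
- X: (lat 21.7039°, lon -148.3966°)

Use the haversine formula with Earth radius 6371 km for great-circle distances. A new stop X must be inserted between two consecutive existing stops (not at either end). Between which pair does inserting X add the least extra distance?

between K2 and K3

Added distance for inserting X between each consecutive pair:
K1–K2: 746.0 km
K2–K3: 671.8 km
K3–K4: 1279.6 km
K4–K5: 2112.7 km
Smallest added distance is 671.8 km, inserting between K2 and K3.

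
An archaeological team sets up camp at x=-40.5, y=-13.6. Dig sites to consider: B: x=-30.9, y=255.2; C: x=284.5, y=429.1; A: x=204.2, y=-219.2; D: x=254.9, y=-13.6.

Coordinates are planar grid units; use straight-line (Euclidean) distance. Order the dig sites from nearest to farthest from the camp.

Distance from the camp at x=-40.5, y=-13.6 to each:
B x=-30.9, y=255.2: 269.0
D x=254.9, y=-13.6: 295.4
A x=204.2, y=-219.2: 319.6
C x=284.5, y=429.1: 549.2

B, D, A, C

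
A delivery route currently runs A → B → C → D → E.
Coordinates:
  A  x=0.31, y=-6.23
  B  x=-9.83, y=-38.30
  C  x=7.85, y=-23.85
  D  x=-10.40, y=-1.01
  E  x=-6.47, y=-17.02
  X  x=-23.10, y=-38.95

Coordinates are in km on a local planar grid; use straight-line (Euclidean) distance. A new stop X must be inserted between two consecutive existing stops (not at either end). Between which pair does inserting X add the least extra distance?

Added distance for inserting X between each consecutive pair:
A–B: 19.9 km
B–C: 24.9 km
C–D: 45.2 km
D–E: 51.0 km
Smallest added distance is 19.9 km, inserting between A and B.

between A and B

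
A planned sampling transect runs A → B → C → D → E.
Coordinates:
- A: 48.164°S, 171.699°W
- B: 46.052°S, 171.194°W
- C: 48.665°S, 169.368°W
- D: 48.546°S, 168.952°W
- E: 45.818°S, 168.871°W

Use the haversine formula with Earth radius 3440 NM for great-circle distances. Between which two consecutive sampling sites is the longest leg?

B–C

Leg distances:
A→B: 128.5 NM
B→C: 173.6 NM
C→D: 18.0 NM
D→E: 163.8 NM
The longest leg is B–C at 173.6 NM.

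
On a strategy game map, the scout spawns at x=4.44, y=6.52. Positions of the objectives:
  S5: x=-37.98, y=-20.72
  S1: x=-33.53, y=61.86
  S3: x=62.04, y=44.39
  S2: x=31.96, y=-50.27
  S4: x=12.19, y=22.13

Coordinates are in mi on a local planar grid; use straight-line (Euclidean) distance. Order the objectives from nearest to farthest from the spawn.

Computing each straight-line distance from x=4.44, y=6.52:
S4 x=12.19, y=22.13: 17.4 mi
S5 x=-37.98, y=-20.72: 50.4 mi
S2 x=31.96, y=-50.27: 63.1 mi
S1 x=-33.53, y=61.86: 67.1 mi
S3 x=62.04, y=44.39: 68.9 mi

S4, S5, S2, S1, S3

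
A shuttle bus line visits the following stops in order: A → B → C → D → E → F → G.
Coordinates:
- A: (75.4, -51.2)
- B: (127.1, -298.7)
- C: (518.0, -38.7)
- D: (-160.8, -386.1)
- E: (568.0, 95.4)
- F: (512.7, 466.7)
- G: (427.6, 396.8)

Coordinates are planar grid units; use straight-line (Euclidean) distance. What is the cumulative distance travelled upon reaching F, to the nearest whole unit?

Leg distances:
A→B: 252.8  (cumulative 252.8)
B→C: 469.5  (cumulative 722.3)
C→D: 762.5  (cumulative 1484.8)
D→E: 873.5  (cumulative 2358.3)
E→F: 375.4  (cumulative 2733.7)
Cumulative distance at F ≈ 2734.

2734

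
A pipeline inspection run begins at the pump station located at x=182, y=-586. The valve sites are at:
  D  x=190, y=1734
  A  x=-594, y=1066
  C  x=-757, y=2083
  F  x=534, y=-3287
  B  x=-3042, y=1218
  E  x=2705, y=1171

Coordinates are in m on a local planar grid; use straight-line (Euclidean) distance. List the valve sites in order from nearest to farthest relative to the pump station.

Distances from the pump station:
A x=-594, y=1066: 1825.2 m
D x=190, y=1734: 2320.0 m
F x=534, y=-3287: 2723.8 m
C x=-757, y=2083: 2829.4 m
E x=2705, y=1171: 3074.5 m
B x=-3042, y=1218: 3694.4 m

A, D, F, C, E, B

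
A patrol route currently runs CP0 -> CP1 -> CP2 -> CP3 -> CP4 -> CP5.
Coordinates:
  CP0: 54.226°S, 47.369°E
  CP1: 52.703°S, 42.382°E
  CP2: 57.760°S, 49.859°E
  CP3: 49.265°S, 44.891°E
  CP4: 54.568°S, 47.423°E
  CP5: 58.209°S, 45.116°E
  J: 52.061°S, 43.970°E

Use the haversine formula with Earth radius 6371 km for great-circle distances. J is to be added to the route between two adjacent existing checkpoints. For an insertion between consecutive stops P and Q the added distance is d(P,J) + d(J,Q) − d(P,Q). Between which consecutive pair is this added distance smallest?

Added distance for inserting J between each consecutive pair:
CP0–CP1: 89.0 km
CP1–CP2: 131.1 km
CP2–CP3: 54.6 km
CP3–CP4: 63.9 km
CP4–CP5: 619.4 km
Smallest added distance is 54.6 km, inserting between CP2 and CP3.

between CP2 and CP3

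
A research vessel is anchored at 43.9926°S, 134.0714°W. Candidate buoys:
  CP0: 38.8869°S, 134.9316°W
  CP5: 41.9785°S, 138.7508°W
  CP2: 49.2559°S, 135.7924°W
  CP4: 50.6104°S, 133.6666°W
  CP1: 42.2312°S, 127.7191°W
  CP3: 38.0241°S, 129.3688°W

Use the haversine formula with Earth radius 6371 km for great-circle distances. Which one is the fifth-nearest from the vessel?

CP4

Distance to each, sorted:
CP5: 441.5 km
CP1: 551.4 km
CP0: 572.2 km
CP2: 599.8 km
CP4: 736.5 km
CP3: 771.8 km
The fifth-nearest is CP4 at 736.5 km.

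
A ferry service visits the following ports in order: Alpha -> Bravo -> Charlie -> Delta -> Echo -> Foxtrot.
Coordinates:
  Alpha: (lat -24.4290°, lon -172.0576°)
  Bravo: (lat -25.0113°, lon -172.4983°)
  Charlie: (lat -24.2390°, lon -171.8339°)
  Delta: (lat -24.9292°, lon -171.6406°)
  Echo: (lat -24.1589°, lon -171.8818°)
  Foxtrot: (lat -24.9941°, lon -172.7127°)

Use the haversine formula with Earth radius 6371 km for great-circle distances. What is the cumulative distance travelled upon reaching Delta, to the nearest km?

Leg distances:
Alpha→Bravo: 78.6 km  (cumulative 78.6 km)
Bravo→Charlie: 109.0 km  (cumulative 187.6 km)
Charlie→Delta: 79.2 km  (cumulative 266.8 km)
Cumulative distance at Delta ≈ 267 km.

267 km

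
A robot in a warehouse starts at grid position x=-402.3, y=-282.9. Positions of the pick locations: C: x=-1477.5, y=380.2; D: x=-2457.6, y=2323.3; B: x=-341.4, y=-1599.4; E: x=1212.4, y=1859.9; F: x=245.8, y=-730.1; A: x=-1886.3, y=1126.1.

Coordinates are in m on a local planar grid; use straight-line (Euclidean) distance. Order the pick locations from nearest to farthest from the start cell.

Computing each straight-line distance from x=-402.3, y=-282.9:
F x=245.8, y=-730.1: 787.4 m
C x=-1477.5, y=380.2: 1263.2 m
B x=-341.4, y=-1599.4: 1317.9 m
A x=-1886.3, y=1126.1: 2046.3 m
E x=1212.4, y=1859.9: 2683.1 m
D x=-2457.6, y=2323.3: 3319.1 m

F, C, B, A, E, D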